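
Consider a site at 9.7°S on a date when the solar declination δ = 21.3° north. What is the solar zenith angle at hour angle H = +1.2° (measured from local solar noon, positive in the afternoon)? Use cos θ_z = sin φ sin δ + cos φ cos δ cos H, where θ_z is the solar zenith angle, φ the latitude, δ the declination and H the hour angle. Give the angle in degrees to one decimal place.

cos θ_z = sin φ sin δ + cos φ cos δ cos H = (-0.1685)(0.3633) + (0.9857)(0.9317)(0.9998) = 0.8570.
θ_z = arccos(0.8570) = 31.02°.

31.0°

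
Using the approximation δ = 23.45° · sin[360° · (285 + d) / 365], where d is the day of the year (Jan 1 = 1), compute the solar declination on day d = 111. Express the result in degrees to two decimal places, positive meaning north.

+11.93°

360 × (285 + 111) / 365 = 390.575°; sin(390.575°) = 0.5087.
δ = 23.45 × 0.5087 = 11.929° ≈ +11.93°.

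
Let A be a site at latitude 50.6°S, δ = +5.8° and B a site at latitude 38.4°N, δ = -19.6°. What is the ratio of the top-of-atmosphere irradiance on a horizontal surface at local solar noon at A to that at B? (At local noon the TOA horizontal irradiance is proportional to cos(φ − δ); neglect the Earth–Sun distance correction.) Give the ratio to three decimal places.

1.044

A: cos θ_z = cos(-50.6° − (5.8°)) = 0.5534.
B: cos θ_z = cos(38.4° − (-19.6°)) = 0.5299.
Ratio A/B = 0.5534 / 0.5299 = 1.0443.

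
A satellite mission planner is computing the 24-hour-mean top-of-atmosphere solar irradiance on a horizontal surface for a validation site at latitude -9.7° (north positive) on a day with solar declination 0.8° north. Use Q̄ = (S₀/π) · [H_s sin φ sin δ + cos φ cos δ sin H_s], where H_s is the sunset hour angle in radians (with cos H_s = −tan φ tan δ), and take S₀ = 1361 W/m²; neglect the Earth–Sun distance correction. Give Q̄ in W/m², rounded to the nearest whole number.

425 W/m²

cos H_s = −tan(-9.7°) · tan(0.8°) = 0.0024, so H_s = arccos(0.0024) = 89.86°. In radians, H_s = 1.5684.
H_s sin φ sin δ = 1.5684 × -0.1685 × 0.0140 = -0.0037.
cos φ cos δ sin H_s = 0.9857 × 0.9999 × 1.0000 = 0.9856.
Q̄ = (1361/π) × (-0.0037 + 0.9856) = 433.22 × 0.9819 = 425.38 W/m².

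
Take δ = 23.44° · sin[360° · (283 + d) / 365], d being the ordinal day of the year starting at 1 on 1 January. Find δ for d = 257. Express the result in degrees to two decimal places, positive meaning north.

+3.02°

360 × (283 + 257) / 365 = 532.603°; sin(532.603°) = 0.1287.
δ = 23.44 × 0.1287 = 3.017° ≈ +3.02°.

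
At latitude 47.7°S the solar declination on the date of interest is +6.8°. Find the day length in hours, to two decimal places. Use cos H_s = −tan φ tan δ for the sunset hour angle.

11.00 hours

cos H_s = −tan(-47.7°) · tan(6.8°) = 0.1310, so H_s = arccos(0.1310) = 82.47°.
Day length = 2 H_s / 15° h⁻¹ = 164.94° / 15 = 10.996 h.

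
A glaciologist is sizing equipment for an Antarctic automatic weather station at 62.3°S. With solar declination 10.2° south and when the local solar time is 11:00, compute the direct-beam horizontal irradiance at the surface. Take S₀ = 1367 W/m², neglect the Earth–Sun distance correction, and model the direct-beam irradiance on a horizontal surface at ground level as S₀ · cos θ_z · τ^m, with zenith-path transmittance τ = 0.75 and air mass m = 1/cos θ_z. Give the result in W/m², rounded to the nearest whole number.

Hour angle H = 15° × (11 − 12) = -15.00°.
With φ = -62.3°, δ = -10.2°, H = -15.00°: sin φ sin δ = 0.1568, cos φ cos δ cos H = 0.4419, so cos θ_z = 0.5987.
Air mass m = 1/cos θ_z = 1/0.5987 = 1.670; τ^m = 0.75^1.670 = 0.6185.
Surface direct beam = 1367 × 0.5987 × 0.6185 = 506.19 W/m².

506 W/m²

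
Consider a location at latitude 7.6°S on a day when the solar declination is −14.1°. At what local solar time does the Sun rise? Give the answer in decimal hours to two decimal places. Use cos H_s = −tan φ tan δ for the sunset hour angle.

The sunset hour angle satisfies cos H_s = −tan φ tan δ = -0.0335, giving H_s = 91.92°.
Sunrise is at 12 − H_s/15 = 12 − 6.128 = 5.872 h local solar time.

5.87 h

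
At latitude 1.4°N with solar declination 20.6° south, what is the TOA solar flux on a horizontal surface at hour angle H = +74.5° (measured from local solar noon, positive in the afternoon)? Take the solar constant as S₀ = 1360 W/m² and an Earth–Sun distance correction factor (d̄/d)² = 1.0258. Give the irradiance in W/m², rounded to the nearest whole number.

337 W/m²

cos θ_z = sin φ sin δ + cos φ cos δ cos H = (0.0244)(-0.3518) + (0.9997)(0.9361)(0.2672) = 0.2415.
Top-of-atmosphere irradiance = S₀ (d̄/d)² cos θ_z = 1360 × 1.0258 × 0.2415 = 336.91 W/m².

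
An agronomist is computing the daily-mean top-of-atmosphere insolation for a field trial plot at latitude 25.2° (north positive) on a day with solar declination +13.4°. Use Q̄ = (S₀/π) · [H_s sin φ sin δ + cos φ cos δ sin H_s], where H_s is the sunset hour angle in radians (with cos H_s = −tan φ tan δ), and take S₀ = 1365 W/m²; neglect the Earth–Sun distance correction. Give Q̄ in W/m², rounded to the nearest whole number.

452 W/m²

cos H_s = −tan(25.2°) · tan(13.4°) = -0.1121, so H_s = arccos(-0.1121) = 96.44°. In radians, H_s = 1.6832.
H_s sin φ sin δ = 1.6832 × 0.4258 × 0.2317 = 0.1661.
cos φ cos δ sin H_s = 0.9048 × 0.9728 × 0.9937 = 0.8746.
Q̄ = (1365/π) × (0.1661 + 0.8746) = 434.49 × 1.0407 = 452.17 W/m².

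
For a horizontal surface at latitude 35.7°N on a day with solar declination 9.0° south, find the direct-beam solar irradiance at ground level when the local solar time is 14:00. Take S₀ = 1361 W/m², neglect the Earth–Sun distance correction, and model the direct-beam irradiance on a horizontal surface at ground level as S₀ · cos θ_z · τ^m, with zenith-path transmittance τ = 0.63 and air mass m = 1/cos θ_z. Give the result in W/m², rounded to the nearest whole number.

382 W/m²

Hour angle H = 15° × (14 − 12) = 30.00°.
With φ = 35.7°, δ = -9.0°, H = 30.00°: sin φ sin δ = -0.0913, cos φ cos δ cos H = 0.6946, so cos θ_z = 0.6033.
Air mass m = 1/cos θ_z = 1/0.6033 = 1.658; τ^m = 0.63^1.658 = 0.4648.
Surface direct beam = 1361 × 0.6033 × 0.4648 = 381.64 W/m².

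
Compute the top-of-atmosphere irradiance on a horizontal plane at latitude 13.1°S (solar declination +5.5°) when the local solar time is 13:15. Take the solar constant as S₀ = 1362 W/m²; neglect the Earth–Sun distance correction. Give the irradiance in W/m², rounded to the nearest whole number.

Hour angle H = 15° × (13.25 − 12) = 18.75°.
cos θ_z = sin φ sin δ + cos φ cos δ cos H = (-0.2267)(0.0958) + (0.9740)(0.9954)(0.9469) = 0.8963.
Top-of-atmosphere irradiance = S₀ cos θ_z = 1362 × 0.8963 = 1220.76 W/m².

1221 W/m²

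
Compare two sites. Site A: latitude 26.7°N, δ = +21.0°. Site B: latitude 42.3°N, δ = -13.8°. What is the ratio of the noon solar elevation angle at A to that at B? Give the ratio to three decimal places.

2.487

A: 90° − |26.7 − (21.0)| = 84.30°.
B: 90° − |42.3 − (-13.8)| = 33.90°.
Ratio A/B = 84.3000 / 33.9000 = 2.4867.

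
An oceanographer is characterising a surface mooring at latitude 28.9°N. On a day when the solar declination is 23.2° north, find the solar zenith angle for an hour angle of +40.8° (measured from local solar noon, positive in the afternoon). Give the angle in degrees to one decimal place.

36.9°

cos θ_z = sin φ sin δ + cos φ cos δ cos H = (0.4833)(0.3939) + (0.8755)(0.9191)(0.7570) = 0.7995.
θ_z = arccos(0.7995) = 36.92°.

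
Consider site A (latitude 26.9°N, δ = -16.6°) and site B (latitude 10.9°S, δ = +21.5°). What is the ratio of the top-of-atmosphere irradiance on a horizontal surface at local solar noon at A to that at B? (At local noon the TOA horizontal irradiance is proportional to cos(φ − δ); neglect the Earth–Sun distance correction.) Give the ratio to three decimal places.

A: cos θ_z = cos(26.9° − (-16.6°)) = 0.7254.
B: cos θ_z = cos(-10.9° − (21.5°)) = 0.8443.
Ratio A/B = 0.7254 / 0.8443 = 0.8592.

0.859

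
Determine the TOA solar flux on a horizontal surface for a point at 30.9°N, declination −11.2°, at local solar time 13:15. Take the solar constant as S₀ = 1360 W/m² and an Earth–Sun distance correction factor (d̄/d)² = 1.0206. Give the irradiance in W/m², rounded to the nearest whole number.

968 W/m²

Hour angle H = 15° × (13.25 − 12) = 18.75°.
cos θ_z = sin(30.9°) sin(-11.2°) + cos(30.9°) cos(-11.2°) cos(18.75°) = -0.0997 + 0.7971 = 0.6974.
Top-of-atmosphere irradiance = S₀ (d̄/d)² cos θ_z = 1360 × 1.0206 × 0.6974 = 968.00 W/m².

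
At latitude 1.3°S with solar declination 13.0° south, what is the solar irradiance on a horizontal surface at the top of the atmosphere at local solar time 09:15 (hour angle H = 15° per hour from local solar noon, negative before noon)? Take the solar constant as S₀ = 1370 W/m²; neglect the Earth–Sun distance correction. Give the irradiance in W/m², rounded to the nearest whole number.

Hour angle H = 15° × (9.25 − 12) = -41.25°.
With φ = -1.3°, δ = -13.0°, H = -41.25°: sin φ sin δ = 0.0051, cos φ cos δ cos H = 0.7324, so cos θ_z = 0.7375.
Top-of-atmosphere irradiance = S₀ cos θ_z = 1370 × 0.7375 = 1010.38 W/m².

1010 W/m²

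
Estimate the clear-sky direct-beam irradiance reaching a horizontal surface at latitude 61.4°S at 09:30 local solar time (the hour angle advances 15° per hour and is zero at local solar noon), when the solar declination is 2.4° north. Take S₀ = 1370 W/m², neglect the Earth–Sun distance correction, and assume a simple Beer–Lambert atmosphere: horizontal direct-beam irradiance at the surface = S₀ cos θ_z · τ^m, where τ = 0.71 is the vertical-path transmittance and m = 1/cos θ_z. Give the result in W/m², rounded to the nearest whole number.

173 W/m²

Hour angle H = 15° × (9.5 − 12) = -37.50°.
cos θ_z = sin(-61.4°) sin(2.4°) + cos(-61.4°) cos(2.4°) cos(-37.50°) = -0.0368 + 0.3794 = 0.3426.
Air mass m = 1/cos θ_z = 1/0.3426 = 2.919; τ^m = 0.71^2.919 = 0.3680.
Surface direct beam = 1370 × 0.3426 × 0.3680 = 172.73 W/m².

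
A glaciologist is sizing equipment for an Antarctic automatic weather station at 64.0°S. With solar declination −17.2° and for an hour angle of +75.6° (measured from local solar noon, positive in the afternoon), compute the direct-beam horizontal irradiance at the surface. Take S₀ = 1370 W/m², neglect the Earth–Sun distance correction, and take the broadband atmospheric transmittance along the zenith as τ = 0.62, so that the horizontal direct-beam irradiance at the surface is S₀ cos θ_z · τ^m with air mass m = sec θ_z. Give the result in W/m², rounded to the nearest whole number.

139 W/m²

With φ = -64.0°, δ = -17.2°, H = 75.60°: sin φ sin δ = 0.2658, cos φ cos δ cos H = 0.1041, so cos θ_z = 0.3699.
Air mass m = 1/cos θ_z = 1/0.3699 = 2.703; τ^m = 0.62^2.703 = 0.2747.
Surface direct beam = 1370 × 0.3699 × 0.2747 = 139.21 W/m².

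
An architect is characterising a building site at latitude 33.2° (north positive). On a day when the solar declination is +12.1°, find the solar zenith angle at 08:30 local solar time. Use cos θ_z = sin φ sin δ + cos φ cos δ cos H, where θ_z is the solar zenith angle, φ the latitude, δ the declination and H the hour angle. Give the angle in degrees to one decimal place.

52.2°

Hour angle H = 15° × (8.5 − 12) = -52.50°.
cos θ_z = sin φ sin δ + cos φ cos δ cos H = (0.5476)(0.2096) + (0.8368)(0.9778)(0.6088) = 0.6129.
θ_z = arccos(0.6129) = 52.20°.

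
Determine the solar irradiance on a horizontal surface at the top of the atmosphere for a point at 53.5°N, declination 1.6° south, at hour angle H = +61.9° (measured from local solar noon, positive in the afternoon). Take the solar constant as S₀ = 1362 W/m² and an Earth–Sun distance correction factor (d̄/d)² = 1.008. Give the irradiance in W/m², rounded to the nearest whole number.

With φ = 53.5°, δ = -1.6°, H = 61.90°: sin φ sin δ = -0.0224, cos φ cos δ cos H = 0.2801, so cos θ_z = 0.2577.
Top-of-atmosphere irradiance = S₀ (d̄/d)² cos θ_z = 1362 × 1.008 × 0.2577 = 353.80 W/m².

354 W/m²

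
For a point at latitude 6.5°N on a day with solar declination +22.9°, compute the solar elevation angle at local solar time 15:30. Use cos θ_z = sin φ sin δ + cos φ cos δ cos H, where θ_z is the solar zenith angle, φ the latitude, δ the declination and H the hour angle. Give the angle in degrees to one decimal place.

Hour angle H = 15° × (15.5 − 12) = 52.50°.
cos θ_z = sin(6.5°) sin(22.9°) + cos(6.5°) cos(22.9°) cos(52.50°) = 0.0441 + 0.5572 = 0.6013.
θ_z = arccos(0.6013) = 53.04°, so the elevation is 90° − 53.04° = 36.96°.

37.0°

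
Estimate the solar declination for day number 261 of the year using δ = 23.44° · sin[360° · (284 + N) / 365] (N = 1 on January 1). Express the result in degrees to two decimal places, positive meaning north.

+1.01°

360 × (284 + 261) / 365 = 537.534°; sin(537.534°) = 0.0430.
δ = 23.44 × 0.0430 = 1.008° ≈ +1.01°.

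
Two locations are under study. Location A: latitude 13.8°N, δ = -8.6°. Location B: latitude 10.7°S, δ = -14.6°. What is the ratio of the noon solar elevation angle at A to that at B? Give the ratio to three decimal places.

A: 90° − |13.8 − (-8.6)| = 67.60°.
B: 90° − |-10.7 − (-14.6)| = 86.10°.
Ratio A/B = 67.6000 / 86.1000 = 0.7851.

0.785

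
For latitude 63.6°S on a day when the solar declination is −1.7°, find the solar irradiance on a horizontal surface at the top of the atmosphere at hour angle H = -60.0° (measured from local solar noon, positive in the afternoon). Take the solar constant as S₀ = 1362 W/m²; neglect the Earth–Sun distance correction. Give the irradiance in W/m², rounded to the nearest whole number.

339 W/m²

cos θ_z = sin φ sin δ + cos φ cos δ cos H = (-0.8957)(-0.0297) + (0.4446)(0.9996)(0.5000) = 0.2488.
Top-of-atmosphere irradiance = S₀ cos θ_z = 1362 × 0.2488 = 338.87 W/m².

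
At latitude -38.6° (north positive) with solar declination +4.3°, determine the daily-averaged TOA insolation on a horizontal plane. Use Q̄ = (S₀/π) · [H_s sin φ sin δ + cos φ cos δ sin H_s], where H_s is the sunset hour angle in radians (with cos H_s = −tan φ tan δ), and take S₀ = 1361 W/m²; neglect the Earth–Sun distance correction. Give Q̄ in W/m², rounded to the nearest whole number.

306 W/m²

The sunset hour angle satisfies cos H_s = −tan φ tan δ = 0.0600, giving H_s = 86.56°. In radians, H_s = 1.5108.
H_s sin φ sin δ = 1.5108 × -0.6239 × 0.0750 = -0.0707.
cos φ cos δ sin H_s = 0.7815 × 0.9972 × 0.9982 = 0.7779.
Q̄ = (1361/π) × (-0.0707 + 0.7779) = 433.22 × 0.7072 = 306.37 W/m².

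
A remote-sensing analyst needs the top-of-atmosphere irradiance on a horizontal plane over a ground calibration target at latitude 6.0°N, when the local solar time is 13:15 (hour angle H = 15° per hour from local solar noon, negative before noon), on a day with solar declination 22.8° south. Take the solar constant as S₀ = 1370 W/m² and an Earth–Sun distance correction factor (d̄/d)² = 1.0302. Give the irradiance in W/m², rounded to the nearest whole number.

Hour angle H = 15° × (13.25 − 12) = 18.75°.
cos θ_z = sin φ sin δ + cos φ cos δ cos H = (0.1045)(-0.3875) + (0.9945)(0.9219)(0.9469) = 0.8277.
Top-of-atmosphere irradiance = S₀ (d̄/d)² cos θ_z = 1370 × 1.0302 × 0.8277 = 1168.19 W/m².

1168 W/m²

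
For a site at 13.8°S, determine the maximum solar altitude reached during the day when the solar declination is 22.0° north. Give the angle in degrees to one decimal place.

54.2°

At local solar noon the hour angle is zero, so the elevation is 90° − |φ − δ| = 90° − |-13.8° − (22.0°)| = 90° − 35.8° = 54.2°.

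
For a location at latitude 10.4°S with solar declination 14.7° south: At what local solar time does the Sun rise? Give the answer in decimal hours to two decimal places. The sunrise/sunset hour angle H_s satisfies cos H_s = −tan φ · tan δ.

5.82 h

The sunset hour angle satisfies cos H_s = −tan φ tan δ = -0.0481, giving H_s = 92.76°.
Sunrise is at 12 − H_s/15 = 12 − 6.184 = 5.816 h local solar time.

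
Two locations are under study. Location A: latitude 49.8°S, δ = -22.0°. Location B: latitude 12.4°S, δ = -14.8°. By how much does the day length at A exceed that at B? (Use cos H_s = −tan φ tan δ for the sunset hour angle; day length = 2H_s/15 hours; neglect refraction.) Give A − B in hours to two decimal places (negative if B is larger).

+3.36 h

A: H_s = arccos(−tan -49.8° · tan -22.0°) = 118.56°, so 2H_s/15 = 15.8080 h.
B: H_s = arccos(−tan -12.4° · tan -14.8°) = 93.33°, so 2H_s/15 = 12.4440 h.
A − B = 15.8080 − 12.4440 = 3.3640 h.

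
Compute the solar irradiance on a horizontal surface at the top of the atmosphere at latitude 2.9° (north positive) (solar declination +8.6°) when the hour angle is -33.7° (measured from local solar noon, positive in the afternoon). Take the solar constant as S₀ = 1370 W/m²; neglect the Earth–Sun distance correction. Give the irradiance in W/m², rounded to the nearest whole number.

1136 W/m²

cos θ_z = sin φ sin δ + cos φ cos δ cos H = (0.0506)(0.1495) + (0.9987)(0.9888)(0.8320) = 0.8292.
Top-of-atmosphere irradiance = S₀ cos θ_z = 1370 × 0.8292 = 1136.00 W/m².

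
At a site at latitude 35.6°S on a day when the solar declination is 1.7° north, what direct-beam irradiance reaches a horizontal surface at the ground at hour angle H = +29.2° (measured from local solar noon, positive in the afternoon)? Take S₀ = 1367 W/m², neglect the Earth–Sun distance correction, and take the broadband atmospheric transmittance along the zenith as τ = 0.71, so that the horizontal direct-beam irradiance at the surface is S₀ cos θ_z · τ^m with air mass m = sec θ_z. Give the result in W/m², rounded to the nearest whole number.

With φ = -35.6°, δ = 1.7°, H = 29.20°: sin φ sin δ = -0.0173, cos φ cos δ cos H = 0.7095, so cos θ_z = 0.6922.
Air mass m = 1/cos θ_z = 1/0.6922 = 1.445; τ^m = 0.71^1.445 = 0.6096.
Surface direct beam = 1367 × 0.6922 × 0.6096 = 576.83 W/m².

577 W/m²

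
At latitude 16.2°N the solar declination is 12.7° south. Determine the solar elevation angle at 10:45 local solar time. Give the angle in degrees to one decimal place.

Hour angle H = 15° × (10.75 − 12) = -18.75°.
cos θ_z = sin(16.2°) sin(-12.7°) + cos(16.2°) cos(-12.7°) cos(-18.75°) = -0.0613 + 0.8871 = 0.8258.
θ_z = arccos(0.8258) = 34.33°, so the elevation is 90° − 34.33° = 55.67°.

55.7°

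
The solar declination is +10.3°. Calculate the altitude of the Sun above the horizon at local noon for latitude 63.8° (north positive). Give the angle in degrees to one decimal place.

At local solar noon the hour angle is zero, so the elevation is 90° − |φ − δ| = 90° − |63.8° − (10.3°)| = 90° − 53.5° = 36.5°.

36.5°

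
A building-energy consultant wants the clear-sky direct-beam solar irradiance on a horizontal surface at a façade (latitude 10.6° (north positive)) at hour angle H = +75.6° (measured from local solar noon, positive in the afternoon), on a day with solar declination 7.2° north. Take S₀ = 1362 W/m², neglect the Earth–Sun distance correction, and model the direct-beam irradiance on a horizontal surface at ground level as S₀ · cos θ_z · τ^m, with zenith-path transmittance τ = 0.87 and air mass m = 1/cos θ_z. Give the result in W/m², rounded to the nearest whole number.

214 W/m²

cos θ_z = sin(10.6°) sin(7.2°) + cos(10.6°) cos(7.2°) cos(75.60°) = 0.0231 + 0.2425 = 0.2656.
Air mass m = 1/cos θ_z = 1/0.2656 = 3.765; τ^m = 0.87^3.765 = 0.5920.
Surface direct beam = 1362 × 0.2656 × 0.5920 = 214.15 W/m².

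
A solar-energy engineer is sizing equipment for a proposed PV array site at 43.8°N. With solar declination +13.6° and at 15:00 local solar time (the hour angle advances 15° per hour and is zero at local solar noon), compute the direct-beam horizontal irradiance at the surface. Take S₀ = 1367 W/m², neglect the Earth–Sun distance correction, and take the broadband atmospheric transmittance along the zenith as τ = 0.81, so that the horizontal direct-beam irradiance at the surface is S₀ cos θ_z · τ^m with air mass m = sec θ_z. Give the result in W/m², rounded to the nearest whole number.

654 W/m²

Hour angle H = 15° × (15 − 12) = 45.00°.
With φ = 43.8°, δ = 13.6°, H = 45.00°: sin φ sin δ = 0.1628, cos φ cos δ cos H = 0.4961, so cos θ_z = 0.6589.
Air mass m = 1/cos θ_z = 1/0.6589 = 1.518; τ^m = 0.81^1.518 = 0.7262.
Surface direct beam = 1367 × 0.6589 × 0.7262 = 654.10 W/m².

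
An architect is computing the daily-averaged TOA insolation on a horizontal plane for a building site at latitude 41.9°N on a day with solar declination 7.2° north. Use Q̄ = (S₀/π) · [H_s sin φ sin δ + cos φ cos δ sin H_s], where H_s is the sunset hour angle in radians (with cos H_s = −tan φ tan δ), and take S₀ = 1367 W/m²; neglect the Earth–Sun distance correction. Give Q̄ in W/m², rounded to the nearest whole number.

cos H_s = −tan(41.9°) · tan(7.2°) = -0.1133, so H_s = arccos(-0.1133) = 96.51°. In radians, H_s = 1.6844.
H_s sin φ sin δ = 1.6844 × 0.6678 × 0.1253 = 0.1409.
cos φ cos δ sin H_s = 0.7443 × 0.9921 × 0.9936 = 0.7337.
Q̄ = (1367/π) × (0.1409 + 0.7337) = 435.13 × 0.8746 = 380.56 W/m².

381 W/m²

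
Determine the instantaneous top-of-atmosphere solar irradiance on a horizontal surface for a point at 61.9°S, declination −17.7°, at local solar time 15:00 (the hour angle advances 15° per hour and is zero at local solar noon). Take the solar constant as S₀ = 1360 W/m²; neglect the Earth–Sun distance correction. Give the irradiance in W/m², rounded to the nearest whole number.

796 W/m²

Hour angle H = 15° × (15 − 12) = 45.00°.
cos θ_z = sin(-61.9°) sin(-17.7°) + cos(-61.9°) cos(-17.7°) cos(45.00°) = 0.2682 + 0.3173 = 0.5855.
Top-of-atmosphere irradiance = S₀ cos θ_z = 1360 × 0.5855 = 796.28 W/m².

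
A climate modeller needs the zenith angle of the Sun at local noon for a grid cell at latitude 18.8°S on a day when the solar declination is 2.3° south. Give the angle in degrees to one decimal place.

At local solar noon the hour angle is zero, so the zenith angle is |φ − δ| = |-18.8° − (-2.3°)| = 16.5°.

16.5°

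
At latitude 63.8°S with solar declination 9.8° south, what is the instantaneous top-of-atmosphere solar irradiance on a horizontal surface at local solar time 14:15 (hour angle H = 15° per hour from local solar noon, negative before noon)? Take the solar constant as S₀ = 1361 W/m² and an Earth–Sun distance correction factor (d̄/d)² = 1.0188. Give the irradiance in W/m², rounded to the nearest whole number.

Hour angle H = 15° × (14.25 − 12) = 33.75°.
With φ = -63.8°, δ = -9.8°, H = 33.75°: sin φ sin δ = 0.1527, cos φ cos δ cos H = 0.3617, so cos θ_z = 0.5144.
Top-of-atmosphere irradiance = S₀ (d̄/d)² cos θ_z = 1361 × 1.0188 × 0.5144 = 713.26 W/m².

713 W/m²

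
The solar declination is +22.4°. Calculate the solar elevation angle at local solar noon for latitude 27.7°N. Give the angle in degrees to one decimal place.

84.7°

At local solar noon the hour angle is zero, so the elevation is 90° − |φ − δ| = 90° − |27.7° − (22.4°)| = 90° − 5.3° = 84.7°.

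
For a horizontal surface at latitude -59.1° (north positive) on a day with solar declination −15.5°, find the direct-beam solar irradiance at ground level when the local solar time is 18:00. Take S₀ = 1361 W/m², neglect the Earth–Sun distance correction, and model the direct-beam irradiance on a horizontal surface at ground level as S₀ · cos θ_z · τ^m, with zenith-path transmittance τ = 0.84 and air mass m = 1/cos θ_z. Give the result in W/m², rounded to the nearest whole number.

146 W/m²

Hour angle H = 15° × (18 − 12) = 90.00°.
cos θ_z = sin(-59.1°) sin(-15.5°) + cos(-59.1°) cos(-15.5°) cos(90.00°) = 0.2293 + 0.0000 = 0.2293.
Air mass m = 1/cos θ_z = 1/0.2293 = 4.361; τ^m = 0.84^4.361 = 0.4675.
Surface direct beam = 1361 × 0.2293 × 0.4675 = 145.90 W/m².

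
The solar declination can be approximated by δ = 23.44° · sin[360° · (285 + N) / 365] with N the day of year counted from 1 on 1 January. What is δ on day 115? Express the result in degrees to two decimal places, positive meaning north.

+13.28°

360 × (285 + 115) / 365 = 394.521°; sin(394.521°) = 0.5667.
δ = 23.44 × 0.5667 = 13.283° ≈ +13.28°.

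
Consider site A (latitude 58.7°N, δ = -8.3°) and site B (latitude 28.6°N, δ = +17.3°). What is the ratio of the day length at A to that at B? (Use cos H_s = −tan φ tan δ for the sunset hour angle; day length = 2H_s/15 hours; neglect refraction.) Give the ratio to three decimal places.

0.763

A: H_s = arccos(−tan 58.7° · tan -8.3°) = 76.12°, so 2H_s/15 = 10.1493 h.
B: H_s = arccos(−tan 28.6° · tan 17.3°) = 99.78°, so 2H_s/15 = 13.3040 h.
Ratio A/B = 10.1493 / 13.3040 = 0.7629.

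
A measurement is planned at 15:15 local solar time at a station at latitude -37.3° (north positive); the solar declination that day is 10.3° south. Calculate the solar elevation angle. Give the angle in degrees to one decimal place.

38.6°

Hour angle H = 15° × (15.25 − 12) = 48.75°.
With φ = -37.3°, δ = -10.3°, H = 48.75°: sin φ sin δ = 0.1084, cos φ cos δ cos H = 0.5160, so cos θ_z = 0.6244.
θ_z = arccos(0.6244) = 51.36°, so the elevation is 90° − 51.36° = 38.64°.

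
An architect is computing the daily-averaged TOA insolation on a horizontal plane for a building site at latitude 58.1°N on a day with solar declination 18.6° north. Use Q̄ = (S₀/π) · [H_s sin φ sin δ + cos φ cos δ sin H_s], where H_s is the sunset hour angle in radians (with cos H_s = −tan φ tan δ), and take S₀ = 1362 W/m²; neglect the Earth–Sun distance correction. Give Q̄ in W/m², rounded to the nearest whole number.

434 W/m²

cos H_s = −tan(58.1°) · tan(18.6°) = -0.5407, so H_s = arccos(-0.5407) = 122.73°. In radians, H_s = 2.1420.
H_s sin φ sin δ = 2.1420 × 0.8490 × 0.3190 = 0.5801.
cos φ cos δ sin H_s = 0.5284 × 0.9478 × 0.8413 = 0.4213.
Q̄ = (1362/π) × (0.5801 + 0.4213) = 433.54 × 1.0014 = 434.15 W/m².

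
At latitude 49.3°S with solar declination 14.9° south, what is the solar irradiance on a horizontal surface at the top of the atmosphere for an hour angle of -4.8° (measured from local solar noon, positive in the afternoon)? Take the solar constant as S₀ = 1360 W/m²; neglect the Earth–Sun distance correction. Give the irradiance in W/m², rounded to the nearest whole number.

With φ = -49.3°, δ = -14.9°, H = -4.80°: sin φ sin δ = 0.1949, cos φ cos δ cos H = 0.6280, so cos θ_z = 0.8229.
Top-of-atmosphere irradiance = S₀ cos θ_z = 1360 × 0.8229 = 1119.14 W/m².

1119 W/m²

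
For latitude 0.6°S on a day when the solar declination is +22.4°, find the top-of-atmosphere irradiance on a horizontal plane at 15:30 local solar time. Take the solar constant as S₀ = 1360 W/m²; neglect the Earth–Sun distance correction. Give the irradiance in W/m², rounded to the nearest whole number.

Hour angle H = 15° × (15.5 − 12) = 52.50°.
With φ = -0.6°, δ = 22.4°, H = 52.50°: sin φ sin δ = -0.0040, cos φ cos δ cos H = 0.5628, so cos θ_z = 0.5588.
Top-of-atmosphere irradiance = S₀ cos θ_z = 1360 × 0.5588 = 759.97 W/m².

760 W/m²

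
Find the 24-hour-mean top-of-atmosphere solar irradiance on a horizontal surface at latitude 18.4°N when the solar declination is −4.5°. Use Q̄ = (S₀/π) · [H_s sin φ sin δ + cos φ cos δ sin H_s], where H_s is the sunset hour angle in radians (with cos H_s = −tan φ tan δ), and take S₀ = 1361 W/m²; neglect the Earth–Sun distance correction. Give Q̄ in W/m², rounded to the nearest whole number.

cos H_s = −tan(18.4°) · tan(-4.5°) = 0.0262, so H_s = arccos(0.0262) = 88.50°. In radians, H_s = 1.5446.
H_s sin φ sin δ = 1.5446 × 0.3156 × -0.0785 = -0.0383.
cos φ cos δ sin H_s = 0.9489 × 0.9969 × 0.9997 = 0.9457.
Q̄ = (1361/π) × (-0.0383 + 0.9457) = 433.22 × 0.9074 = 393.10 W/m².

393 W/m²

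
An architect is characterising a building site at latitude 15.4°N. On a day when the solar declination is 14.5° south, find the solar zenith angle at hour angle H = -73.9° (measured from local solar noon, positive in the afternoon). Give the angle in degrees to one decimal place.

With φ = 15.4°, δ = -14.5°, H = -73.90°: sin φ sin δ = -0.0665, cos φ cos δ cos H = 0.2588, so cos θ_z = 0.1923.
θ_z = arccos(0.1923) = 78.91°.

78.9°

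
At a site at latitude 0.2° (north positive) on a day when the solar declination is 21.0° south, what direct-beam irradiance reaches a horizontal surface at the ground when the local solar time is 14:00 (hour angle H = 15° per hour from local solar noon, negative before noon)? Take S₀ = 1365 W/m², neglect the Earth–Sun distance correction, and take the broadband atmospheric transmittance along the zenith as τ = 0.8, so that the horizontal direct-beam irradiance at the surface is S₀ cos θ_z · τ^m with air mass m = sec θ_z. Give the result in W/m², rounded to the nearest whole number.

Hour angle H = 15° × (14 − 12) = 30.00°.
cos θ_z = sin φ sin δ + cos φ cos δ cos H = (0.0035)(-0.3584) + (1.0000)(0.9336)(0.8660) = 0.8072.
Air mass m = 1/cos θ_z = 1/0.8072 = 1.239; τ^m = 0.8^1.239 = 0.7585.
Surface direct beam = 1365 × 0.8072 × 0.7585 = 835.74 W/m².

836 W/m²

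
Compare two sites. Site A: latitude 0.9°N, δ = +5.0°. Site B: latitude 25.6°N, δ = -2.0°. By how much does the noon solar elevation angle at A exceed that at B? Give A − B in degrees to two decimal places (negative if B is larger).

+23.50°

A: 90° − |0.9 − (5.0)| = 85.90°.
B: 90° − |25.6 − (-2.0)| = 62.40°.
A − B = 85.90 − 62.40 = 23.50°.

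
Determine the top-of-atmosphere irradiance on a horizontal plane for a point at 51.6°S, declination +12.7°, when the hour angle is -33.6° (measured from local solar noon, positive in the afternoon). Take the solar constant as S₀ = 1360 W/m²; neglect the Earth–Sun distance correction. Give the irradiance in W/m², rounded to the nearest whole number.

452 W/m²

With φ = -51.6°, δ = 12.7°, H = -33.60°: sin φ sin δ = -0.1723, cos φ cos δ cos H = 0.5047, so cos θ_z = 0.3324.
Top-of-atmosphere irradiance = S₀ cos θ_z = 1360 × 0.3324 = 452.06 W/m².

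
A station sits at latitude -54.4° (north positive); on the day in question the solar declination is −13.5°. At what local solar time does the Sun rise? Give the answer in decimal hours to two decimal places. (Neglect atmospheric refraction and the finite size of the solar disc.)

4.69 h

cos H_s = −tan(-54.4°) · tan(-13.5°) = -0.3353, so H_s = arccos(-0.3353) = 109.59°.
Sunrise is at 12 − H_s/15 = 12 − 7.306 = 4.694 h local solar time.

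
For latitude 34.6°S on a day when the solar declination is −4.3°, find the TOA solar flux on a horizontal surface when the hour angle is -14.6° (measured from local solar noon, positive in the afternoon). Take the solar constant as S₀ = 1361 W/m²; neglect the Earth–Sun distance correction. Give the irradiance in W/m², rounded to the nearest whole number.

With φ = -34.6°, δ = -4.3°, H = -14.60°: sin φ sin δ = 0.0426, cos φ cos δ cos H = 0.7943, so cos θ_z = 0.8369.
Top-of-atmosphere irradiance = S₀ cos θ_z = 1361 × 0.8369 = 1139.02 W/m².

1139 W/m²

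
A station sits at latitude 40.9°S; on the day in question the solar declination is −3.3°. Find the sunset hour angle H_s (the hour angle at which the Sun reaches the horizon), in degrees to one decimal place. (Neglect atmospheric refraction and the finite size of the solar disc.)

92.9°

−tan φ tan δ = −(-0.8662)(-0.0577) = -0.0500; H_s = arccos(-0.0500) = 92.87°.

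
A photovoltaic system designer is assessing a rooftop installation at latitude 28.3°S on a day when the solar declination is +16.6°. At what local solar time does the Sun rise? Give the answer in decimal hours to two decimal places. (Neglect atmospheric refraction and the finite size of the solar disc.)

6.62 h

The sunset hour angle satisfies cos H_s = −tan φ tan δ = 0.1605, giving H_s = 80.76°.
Sunrise is at 12 − H_s/15 = 12 − 5.384 = 6.616 h local solar time.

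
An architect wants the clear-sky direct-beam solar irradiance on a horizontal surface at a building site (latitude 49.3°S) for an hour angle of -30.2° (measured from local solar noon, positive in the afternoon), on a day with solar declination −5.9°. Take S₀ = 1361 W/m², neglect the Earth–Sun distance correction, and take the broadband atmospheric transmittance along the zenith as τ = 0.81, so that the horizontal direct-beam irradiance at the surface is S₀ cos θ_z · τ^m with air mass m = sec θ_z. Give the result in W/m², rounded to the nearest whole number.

cos θ_z = sin φ sin δ + cos φ cos δ cos H = (-0.7581)(-0.1028) + (0.6521)(0.9947)(0.8643) = 0.6386.
Air mass m = 1/cos θ_z = 1/0.6386 = 1.566; τ^m = 0.81^1.566 = 0.7189.
Surface direct beam = 1361 × 0.6386 × 0.7189 = 624.82 W/m².

625 W/m²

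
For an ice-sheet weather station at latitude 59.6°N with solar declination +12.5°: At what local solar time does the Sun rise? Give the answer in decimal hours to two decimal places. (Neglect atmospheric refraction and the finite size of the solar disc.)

−tan φ tan δ = −(1.7045)(0.2217) = -0.3779; H_s = arccos(-0.3779) = 112.20°.
Sunrise is at 12 − H_s/15 = 12 − 7.480 = 4.520 h local solar time.

4.52 h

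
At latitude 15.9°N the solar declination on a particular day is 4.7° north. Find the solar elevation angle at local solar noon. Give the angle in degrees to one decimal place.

At local solar noon the hour angle is zero, so the elevation is 90° − |φ − δ| = 90° − |15.9° − (4.7°)| = 90° − 11.2° = 78.8°.

78.8°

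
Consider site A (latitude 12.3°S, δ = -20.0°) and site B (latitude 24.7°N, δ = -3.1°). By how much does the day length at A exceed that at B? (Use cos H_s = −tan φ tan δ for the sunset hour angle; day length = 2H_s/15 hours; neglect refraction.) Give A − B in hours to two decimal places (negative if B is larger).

+0.80 h

A: H_s = arccos(−tan -12.3° · tan -20.0°) = 94.55°, so 2H_s/15 = 12.6067 h.
B: H_s = arccos(−tan 24.7° · tan -3.1°) = 88.57°, so 2H_s/15 = 11.8093 h.
A − B = 12.6067 − 11.8093 = 0.7974 h.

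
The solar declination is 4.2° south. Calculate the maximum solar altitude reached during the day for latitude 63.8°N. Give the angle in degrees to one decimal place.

At local solar noon the hour angle is zero, so the elevation is 90° − |φ − δ| = 90° − |63.8° − (-4.2°)| = 90° − 68.0° = 22.0°.

22.0°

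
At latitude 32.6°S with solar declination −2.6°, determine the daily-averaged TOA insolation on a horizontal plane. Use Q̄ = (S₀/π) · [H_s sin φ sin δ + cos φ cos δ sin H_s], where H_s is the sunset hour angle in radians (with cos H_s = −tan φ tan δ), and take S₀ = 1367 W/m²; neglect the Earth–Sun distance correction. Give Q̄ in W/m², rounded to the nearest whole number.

383 W/m²

cos H_s = −tan(-32.6°) · tan(-2.6°) = -0.0290, so H_s = arccos(-0.0290) = 91.66°. In radians, H_s = 1.5998.
H_s sin φ sin δ = 1.5998 × -0.5388 × -0.0454 = 0.0391.
cos φ cos δ sin H_s = 0.8425 × 0.9990 × 0.9996 = 0.8413.
Q̄ = (1367/π) × (0.0391 + 0.8413) = 435.13 × 0.8804 = 383.09 W/m².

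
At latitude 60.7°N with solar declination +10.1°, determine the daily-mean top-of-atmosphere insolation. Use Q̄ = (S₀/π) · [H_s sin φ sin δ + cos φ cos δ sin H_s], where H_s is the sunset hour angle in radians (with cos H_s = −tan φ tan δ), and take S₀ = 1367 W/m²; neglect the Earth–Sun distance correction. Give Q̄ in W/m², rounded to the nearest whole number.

325 W/m²

−tan φ tan δ = −(1.7820)(0.1781) = -0.3174; H_s = arccos(-0.3174) = 108.51°. In radians, H_s = 1.8939.
H_s sin φ sin δ = 1.8939 × 0.8721 × 0.1754 = 0.2897.
cos φ cos δ sin H_s = 0.4894 × 0.9845 × 0.9483 = 0.4569.
Q̄ = (1367/π) × (0.2897 + 0.4569) = 435.13 × 0.7466 = 324.87 W/m².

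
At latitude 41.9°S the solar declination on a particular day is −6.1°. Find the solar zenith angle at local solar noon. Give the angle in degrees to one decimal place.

At local solar noon the hour angle is zero, so the zenith angle is |φ − δ| = |-41.9° − (-6.1°)| = 35.8°.

35.8°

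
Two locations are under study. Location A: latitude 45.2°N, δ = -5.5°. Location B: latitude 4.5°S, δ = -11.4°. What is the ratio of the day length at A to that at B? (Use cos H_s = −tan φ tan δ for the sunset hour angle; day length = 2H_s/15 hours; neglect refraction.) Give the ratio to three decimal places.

0.929

A: H_s = arccos(−tan 45.2° · tan -5.5°) = 84.44°, so 2H_s/15 = 11.2587 h.
B: H_s = arccos(−tan -4.5° · tan -11.4°) = 90.91°, so 2H_s/15 = 12.1213 h.
Ratio A/B = 11.2587 / 12.1213 = 0.9288.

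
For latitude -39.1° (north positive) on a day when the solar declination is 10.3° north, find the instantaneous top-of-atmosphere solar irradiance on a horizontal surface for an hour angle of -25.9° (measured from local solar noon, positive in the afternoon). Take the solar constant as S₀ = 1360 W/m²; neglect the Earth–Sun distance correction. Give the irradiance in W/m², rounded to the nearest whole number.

781 W/m²

cos θ_z = sin φ sin δ + cos φ cos δ cos H = (-0.6307)(0.1788) + (0.7760)(0.9839)(0.8996) = 0.5741.
Top-of-atmosphere irradiance = S₀ cos θ_z = 1360 × 0.5741 = 780.78 W/m².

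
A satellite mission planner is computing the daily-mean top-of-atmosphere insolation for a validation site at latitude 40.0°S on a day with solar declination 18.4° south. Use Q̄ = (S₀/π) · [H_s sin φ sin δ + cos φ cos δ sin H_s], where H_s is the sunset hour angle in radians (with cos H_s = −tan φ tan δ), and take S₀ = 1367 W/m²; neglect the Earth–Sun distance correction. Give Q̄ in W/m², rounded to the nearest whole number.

467 W/m²

−tan φ tan δ = −(-0.8391)(-0.3327) = -0.2792; H_s = arccos(-0.2792) = 106.21°. In radians, H_s = 1.8537.
H_s sin φ sin δ = 1.8537 × -0.6428 × -0.3156 = 0.3761.
cos φ cos δ sin H_s = 0.7660 × 0.9489 × 0.9602 = 0.6979.
Q̄ = (1367/π) × (0.3761 + 0.6979) = 435.13 × 1.0740 = 467.33 W/m².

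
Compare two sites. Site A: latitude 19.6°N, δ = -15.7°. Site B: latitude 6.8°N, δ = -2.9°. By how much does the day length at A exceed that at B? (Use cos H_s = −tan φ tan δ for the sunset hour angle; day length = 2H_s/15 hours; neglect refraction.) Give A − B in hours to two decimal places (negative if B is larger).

-0.72 h

A: H_s = arccos(−tan 19.6° · tan -15.7°) = 84.26°, so 2H_s/15 = 11.2347 h.
B: H_s = arccos(−tan 6.8° · tan -2.9°) = 89.65°, so 2H_s/15 = 11.9533 h.
A − B = 11.2347 − 11.9533 = -0.7186 h.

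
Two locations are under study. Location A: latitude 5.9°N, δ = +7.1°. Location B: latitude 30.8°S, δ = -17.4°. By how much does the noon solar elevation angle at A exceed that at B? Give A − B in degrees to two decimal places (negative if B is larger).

+12.20°

A: 90° − |5.9 − (7.1)| = 88.80°.
B: 90° − |-30.8 − (-17.4)| = 76.60°.
A − B = 88.80 − 76.60 = 12.20°.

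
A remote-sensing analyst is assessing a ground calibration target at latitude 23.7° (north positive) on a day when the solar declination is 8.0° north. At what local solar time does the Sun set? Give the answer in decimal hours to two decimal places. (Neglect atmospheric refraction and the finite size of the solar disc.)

18.24 h

cos H_s = −tan(23.7°) · tan(8.0°) = -0.0617, so H_s = arccos(-0.0617) = 93.54°.
Sunset is at 12 + H_s/15 = 12 + 6.236 = 18.236 h local solar time.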